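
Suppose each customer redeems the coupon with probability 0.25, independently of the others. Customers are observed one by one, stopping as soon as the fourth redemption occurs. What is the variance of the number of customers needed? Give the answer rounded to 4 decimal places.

Y = total customers until the fourth success; negative binomial with r=4, p=0.25.
Var(Y) = r(1−p)/p² = 4·0.75 / 0.25² = 48.000000

48.0000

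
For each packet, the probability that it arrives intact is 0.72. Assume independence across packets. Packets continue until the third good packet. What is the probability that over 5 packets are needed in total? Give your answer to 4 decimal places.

0.1376

Needing more than 5 packets ⇔ fewer than 3 successes in the first 5. With X ~ Binomial(5, 0.72), P(Y > 5) = P(X ≤ 2).
  k=0: C(5,0)·0.72^0·0.28^5 = 0.001721
  k=1: C(5,1)·0.72^1·0.28^4 = 0.022128
  k=2: C(5,2)·0.72^2·0.28^3 = 0.113799
P(X ≤ 2) = 0.137648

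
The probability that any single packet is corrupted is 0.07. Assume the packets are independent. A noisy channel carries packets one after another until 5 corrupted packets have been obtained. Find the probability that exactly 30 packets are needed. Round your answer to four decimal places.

0.0065

Y = trial on which the fifth success occurs; negative binomial, r=5, p=0.07.
P(Y=30) = C(29,4) · p^5 · (1−p)^25
= 23751 · 1.6807e-06 · 0.16296 = 0.006505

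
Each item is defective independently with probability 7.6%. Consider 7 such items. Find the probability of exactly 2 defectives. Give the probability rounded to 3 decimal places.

0.082

X ~ Binomial(n=7, p=0.076).
P(X=2) = C(7,2) · p^2 · (1−p)^5
= 21 · 0.005776 · 0.67353 = 0.08170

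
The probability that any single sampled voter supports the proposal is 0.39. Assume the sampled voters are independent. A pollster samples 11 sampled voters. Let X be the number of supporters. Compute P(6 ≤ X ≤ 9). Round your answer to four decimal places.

0.2243

X ~ Binomial(11, 0.39); P(6 ≤ X ≤ 9) = Σ C(11,k) p^k (1−p)^(11−k) over k:
  k=6: C(11,6)·0.39^6·0.61^5 = 0.137303
  k=7: C(11,7)·0.39^7·0.61^4 = 0.062703
  k=8: C(11,8)·0.39^8·0.61^3 = 0.020044
  k=9: C(11,9)·0.39^9·0.61^2 = 0.004272
Total = 0.224321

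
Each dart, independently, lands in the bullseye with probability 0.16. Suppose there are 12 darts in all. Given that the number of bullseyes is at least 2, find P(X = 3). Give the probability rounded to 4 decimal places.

0.3156

X ~ Binomial(12, 0.16). Want P(X=3 | X≥2) = P(X=3) / P(X≥2).
P(X=3) = C(12,3)·0.16^3·0.84^9 = 0.187627
P(X≥2) = 1 − 0.123410 − 0.282081 = 0.594509
Ratio = 0.187627 / 0.594509 = 0.315601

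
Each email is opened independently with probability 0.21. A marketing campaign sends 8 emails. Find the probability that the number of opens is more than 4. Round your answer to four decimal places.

0.0129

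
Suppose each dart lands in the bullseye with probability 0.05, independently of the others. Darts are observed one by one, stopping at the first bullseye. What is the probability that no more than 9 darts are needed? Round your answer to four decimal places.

Y = number of darts to the first success; geometric, p = 0.05.
P(Y ≤ 9) = 1 − (1−p)^9 = 1 − 0.630249 = 0.369751

0.3698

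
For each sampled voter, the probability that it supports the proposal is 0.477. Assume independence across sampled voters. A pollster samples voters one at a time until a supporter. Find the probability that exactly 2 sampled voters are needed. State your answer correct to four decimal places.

0.2495

Geometric (trials to first success), p = 0.477.
P(Y = 2) = (1−p)^1 · p = 0.523 · 0.477 = 0.249471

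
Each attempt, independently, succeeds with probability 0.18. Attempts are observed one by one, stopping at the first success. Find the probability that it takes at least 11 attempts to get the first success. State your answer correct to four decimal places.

0.1374

Y = number of attempts to the first success; geometric, p = 0.18.
P(Y > 10) = P(first 10 all fail) = (1−p)^10 = 0.137448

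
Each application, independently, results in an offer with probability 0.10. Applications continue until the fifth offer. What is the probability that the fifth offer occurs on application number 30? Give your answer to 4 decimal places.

Y = trial on which the fifth success occurs; negative binomial, r=5, p=0.10.
P(Y=30) = C(29,4) · p^5 · (1−p)^25
= 23751 · 1e-05 · 0.07179 = 0.017051

0.0171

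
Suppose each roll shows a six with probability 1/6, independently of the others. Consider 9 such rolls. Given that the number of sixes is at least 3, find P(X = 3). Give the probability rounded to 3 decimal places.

X ~ Binomial(9, 0.166667). Want P(X=3 | X≥3) = P(X=3) / P(X≥3).
P(X=3) = C(9,3)·0.166667^3·0.833333^6 = 0.13024
P(X≥3) = 1 − 0.19381 − 0.34885 − 0.27908 = 0.17826
Ratio = 0.13024 / 0.17826 = 0.73061

0.731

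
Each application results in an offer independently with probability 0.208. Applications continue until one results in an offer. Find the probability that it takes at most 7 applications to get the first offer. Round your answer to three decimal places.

0.805

Y = number of applications to the first success; geometric, p = 0.208.
P(Y ≤ 7) = 1 − (1−p)^7 = 1 − 0.19547 = 0.80453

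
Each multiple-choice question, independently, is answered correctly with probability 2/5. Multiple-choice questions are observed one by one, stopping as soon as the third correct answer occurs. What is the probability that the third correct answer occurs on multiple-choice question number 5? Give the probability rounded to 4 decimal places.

0.1382

Y = trial on which the third success occurs; negative binomial, r=3, p=0.40.
P(Y=5) = C(4,2) · p^3 · (1−p)^2
= 6 · 0.064 · 0.36 = 0.138240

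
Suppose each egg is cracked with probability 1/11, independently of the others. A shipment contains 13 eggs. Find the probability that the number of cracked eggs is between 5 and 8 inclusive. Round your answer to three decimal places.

X ~ Binomial(13, 0.090909); P(5 ≤ X ≤ 8) = Σ C(13,k) p^k (1−p)^(13−k) over k:
  k=5: C(13,5)·0.090909^5·0.909091^8 = 0.00373
  k=6: C(13,6)·0.090909^6·0.909091^7 = 0.00050
  k=7: C(13,7)·0.090909^7·0.909091^6 = 0.00005
  k=8: C(13,8)·0.090909^8·0.909091^5 = 0.00000
Total = 0.00428

0.004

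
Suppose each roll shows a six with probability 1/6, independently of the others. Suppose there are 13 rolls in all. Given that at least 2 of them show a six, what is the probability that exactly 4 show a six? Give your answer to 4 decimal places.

X ~ Binomial(13, 0.166667). Want P(X=4 | X≥2) = P(X=4) / P(X≥2).
P(X=4) = C(13,4)·0.166667^4·0.833333^9 = 0.106923
P(X≥2) = 1 − 0.093464 − 0.243006 = 0.663530
Ratio = 0.106923 / 0.663530 = 0.161142

0.1611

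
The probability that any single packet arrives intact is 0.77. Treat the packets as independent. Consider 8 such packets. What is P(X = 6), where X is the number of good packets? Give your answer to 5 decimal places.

X ~ Binomial(n=8, p=0.77).
P(X=6) = C(8,6) · p^6 · (1−p)^2
= 28 · 0.20842 · 0.0529 = 0.3087152

0.30872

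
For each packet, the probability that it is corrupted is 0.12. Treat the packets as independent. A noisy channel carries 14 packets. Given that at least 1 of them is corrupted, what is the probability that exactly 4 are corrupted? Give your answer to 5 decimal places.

0.06940

X ~ Binomial(14, 0.12). Want P(X=4 | X≥1) = P(X=4) / P(X≥1).
P(X=4) = C(14,4)·0.12^4·0.88^10 = 0.0578077
P(X≥1) = 1 − 0.1670157 = 0.8329843
Ratio = 0.0578077 / 0.8329843 = 0.0693983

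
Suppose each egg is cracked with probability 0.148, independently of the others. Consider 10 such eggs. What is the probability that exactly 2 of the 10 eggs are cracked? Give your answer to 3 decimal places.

0.274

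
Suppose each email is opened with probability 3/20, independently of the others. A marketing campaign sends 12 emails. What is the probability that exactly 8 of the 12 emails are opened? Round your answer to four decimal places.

0.0001

X ~ Binomial(n=12, p=0.15).
P(X=8) = C(12,8) · p^8 · (1−p)^4
= 495 · 2.5629e-07 · 0.52201 = 0.000066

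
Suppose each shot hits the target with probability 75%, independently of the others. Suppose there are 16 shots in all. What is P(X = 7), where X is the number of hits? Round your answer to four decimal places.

X ~ Binomial(n=16, p=0.75).
P(X=7) = C(16,7) · p^7 · (1−p)^9
= 11440 · 0.13348 · 3.8147e-06 = 0.005825

0.0058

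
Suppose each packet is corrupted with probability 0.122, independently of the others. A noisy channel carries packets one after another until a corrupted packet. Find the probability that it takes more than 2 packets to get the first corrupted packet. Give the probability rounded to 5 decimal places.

Y = number of packets to the first success; geometric, p = 0.122.
P(Y > 2) = P(first 2 all fail) = (1−p)^2 = 0.7708840

0.77088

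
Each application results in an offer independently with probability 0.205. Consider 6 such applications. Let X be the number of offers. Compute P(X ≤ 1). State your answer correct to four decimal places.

X ~ Binomial(6, 0.205); P(X ≤ 1) = Σ C(6,k) p^k (1−p)^(6−k) over k:
  k=0: C(6,0)·0.205^0·0.795^6 = 0.252466
  k=1: C(6,1)·0.205^1·0.795^5 = 0.390608
Total = 0.643074

0.6431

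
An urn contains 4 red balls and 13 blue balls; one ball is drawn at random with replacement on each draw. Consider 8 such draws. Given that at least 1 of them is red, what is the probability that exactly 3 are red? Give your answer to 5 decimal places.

0.21602

X ~ Binomial(8, 0.235294). Want P(X=3 | X≥1) = P(X=3) / P(X≥1).
P(X=3) = C(8,3)·0.235294^3·0.764706^5 = 0.1907627
P(X≥1) = 1 − 0.1169379 = 0.8830621
Ratio = 0.1907627 / 0.8830621 = 0.2160241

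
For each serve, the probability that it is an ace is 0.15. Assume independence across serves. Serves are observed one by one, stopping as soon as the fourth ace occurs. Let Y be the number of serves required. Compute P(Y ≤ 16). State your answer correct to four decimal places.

Finishing within 16 serves ⇔ at least 4 successes in the first 16. With X ~ Binomial(16, 0.15), P(Y ≤ 16) = 1 − P(X ≤ 3).
  k=0: C(16,0)·0.15^0·0.85^16 = 0.074251
  k=1: C(16,1)·0.15^1·0.85^15 = 0.209650
  k=2: C(16,2)·0.15^2·0.85^14 = 0.277478
  k=3: C(16,3)·0.15^3·0.85^13 = 0.228511
1 − 0.789891 = 0.210109

0.2101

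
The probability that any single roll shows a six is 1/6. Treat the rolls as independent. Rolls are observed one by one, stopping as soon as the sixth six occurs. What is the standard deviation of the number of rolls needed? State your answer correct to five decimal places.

13.41641

Y = total rolls until the sixth success; negative binomial with r=6, p=0.166667.
SD(Y) = √[r(1−p)/p²] = √(180.0000000) = 13.4164079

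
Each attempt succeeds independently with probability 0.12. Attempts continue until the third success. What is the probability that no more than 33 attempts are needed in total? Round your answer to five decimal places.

0.77451

Finishing within 33 attempts ⇔ at least 3 successes in the first 33. With X ~ Binomial(33, 0.12), P(Y ≤ 33) = 1 − P(X ≤ 2).
  k=0: C(33,0)·0.12^0·0.88^33 = 0.0147207
  k=1: C(33,1)·0.12^1·0.88^32 = 0.0662431
  k=2: C(33,2)·0.12^2·0.88^31 = 0.1445304
1 − 0.2254942 = 0.7745058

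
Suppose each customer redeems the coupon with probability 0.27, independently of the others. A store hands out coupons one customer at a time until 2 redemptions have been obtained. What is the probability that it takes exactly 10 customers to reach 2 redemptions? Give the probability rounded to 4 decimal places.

Y = trial on which the second success occurs; negative binomial, r=2, p=0.27.
P(Y=10) = C(9,1) · p^2 · (1−p)^8
= 9 · 0.0729 · 0.080646 = 0.052912

0.0529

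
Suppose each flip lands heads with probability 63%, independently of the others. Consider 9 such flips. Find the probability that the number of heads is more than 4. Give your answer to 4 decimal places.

X ~ Binomial(9, 0.63); P(X ≥ 5) = Σ C(9,k) p^k (1−p)^(9−k) over k:
  k=5: C(9,5)·0.63^5·0.37^4 = 0.234358
  k=6: C(9,6)·0.63^6·0.37^3 = 0.266028
  k=7: C(9,7)·0.63^7·0.37^2 = 0.194129
  k=8: C(9,8)·0.63^8·0.37^1 = 0.082636
  k=9: C(9,9)·0.63^9·0.37^0 = 0.015634
Total = 0.792785

0.7928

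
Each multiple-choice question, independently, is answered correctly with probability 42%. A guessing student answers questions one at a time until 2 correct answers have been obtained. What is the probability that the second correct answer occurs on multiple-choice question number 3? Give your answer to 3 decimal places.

0.205

Y = trial on which the second success occurs; negative binomial, r=2, p=0.42.
P(Y=3) = C(2,1) · p^2 · (1−p)^1
= 2 · 0.1764 · 0.58 = 0.20462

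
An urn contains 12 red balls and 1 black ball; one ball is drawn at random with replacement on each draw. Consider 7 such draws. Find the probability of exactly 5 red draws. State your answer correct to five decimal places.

0.08328

X ~ Binomial(n=7, p=0.923077).
P(X=5) = C(7,5) · p^5 · (1−p)^2
= 21 · 0.67018 · 0.0059172 = 0.0832764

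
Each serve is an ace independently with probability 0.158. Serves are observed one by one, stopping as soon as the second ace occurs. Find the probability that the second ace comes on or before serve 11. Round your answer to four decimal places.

0.5379

Finishing within 11 serves ⇔ at least 2 successes in the first 11. With X ~ Binomial(11, 0.158), P(Y ≤ 11) = 1 − P(X ≤ 1).
  k=0: C(11,0)·0.158^0·0.842^11 = 0.150811
  k=1: C(11,1)·0.158^1·0.842^10 = 0.311294
1 − 0.462105 = 0.537895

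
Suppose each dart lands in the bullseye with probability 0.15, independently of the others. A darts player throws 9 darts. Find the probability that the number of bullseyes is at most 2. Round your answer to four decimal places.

0.8591

X ~ Binomial(9, 0.15); P(X ≤ 2) = Σ C(9,k) p^k (1−p)^(9−k) over k:
  k=0: C(9,0)·0.15^0·0.85^9 = 0.231617
  k=1: C(9,1)·0.15^1·0.85^8 = 0.367862
  k=2: C(9,2)·0.15^2·0.85^7 = 0.259667
Total = 0.859147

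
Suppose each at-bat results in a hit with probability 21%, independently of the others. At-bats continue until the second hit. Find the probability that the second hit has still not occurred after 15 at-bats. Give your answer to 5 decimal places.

0.14530

Needing more than 15 at-bats ⇔ fewer than 2 successes in the first 15. With X ~ Binomial(15, 0.21), P(Y > 15) = P(X ≤ 1).
  k=0: C(15,0)·0.21^0·0.79^15 = 0.0291344
  k=1: C(15,1)·0.21^1·0.79^14 = 0.1161689
P(X ≤ 1) = 0.1453033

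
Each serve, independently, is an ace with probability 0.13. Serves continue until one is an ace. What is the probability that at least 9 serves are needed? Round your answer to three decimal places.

0.328

Y = number of serves to the first success; geometric, p = 0.13.
P(Y > 8) = P(first 8 all fail) = (1−p)^8 = 0.32821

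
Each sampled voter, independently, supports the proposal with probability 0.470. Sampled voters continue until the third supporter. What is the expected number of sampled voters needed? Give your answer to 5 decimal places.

Y = total sampled voters until the third success; negative binomial with r=3, p=0.47.
E[Y] = r / p = 3 / 0.47 = 6.3829787

6.38298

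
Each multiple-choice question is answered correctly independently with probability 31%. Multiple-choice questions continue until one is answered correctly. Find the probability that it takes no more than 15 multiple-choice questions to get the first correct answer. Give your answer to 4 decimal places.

0.9962

Y = number of multiple-choice questions to the first success; geometric, p = 0.31.
P(Y ≤ 15) = 1 − (1−p)^15 = 1 − 0.003826 = 0.996174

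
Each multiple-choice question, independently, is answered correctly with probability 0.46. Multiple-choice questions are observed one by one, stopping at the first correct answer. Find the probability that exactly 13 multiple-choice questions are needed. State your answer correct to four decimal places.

Geometric (trials to first success), p = 0.46.
P(Y = 13) = (1−p)^12 · p = 0.00061479 · 0.46 = 0.000283

0.0003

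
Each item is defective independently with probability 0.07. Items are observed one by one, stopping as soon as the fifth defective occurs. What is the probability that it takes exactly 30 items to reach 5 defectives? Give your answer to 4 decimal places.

Y = trial on which the fifth success occurs; negative binomial, r=5, p=0.07.
P(Y=30) = C(29,4) · p^5 · (1−p)^25
= 23751 · 1.6807e-06 · 0.16296 = 0.006505

0.0065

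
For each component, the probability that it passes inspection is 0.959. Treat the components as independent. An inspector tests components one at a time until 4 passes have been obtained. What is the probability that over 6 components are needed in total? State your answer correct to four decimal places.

0.0013

Needing more than 6 components ⇔ fewer than 4 successes in the first 6. With X ~ Binomial(6, 0.959), P(Y > 6) = P(X ≤ 3).
  k=0: C(6,0)·0.959^0·0.041^6 = 0.000000
  k=1: C(6,1)·0.959^1·0.041^5 = 0.000001
  k=2: C(6,2)·0.959^2·0.041^4 = 0.000039
  k=3: C(6,3)·0.959^3·0.041^3 = 0.001216
P(X ≤ 3) = 0.001255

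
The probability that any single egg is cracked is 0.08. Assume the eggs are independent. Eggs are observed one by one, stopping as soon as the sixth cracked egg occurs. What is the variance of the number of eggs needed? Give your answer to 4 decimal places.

Y = total eggs until the sixth success; negative binomial with r=6, p=0.08.
Var(Y) = r(1−p)/p² = 6·0.92 / 0.08² = 862.500000

862.5000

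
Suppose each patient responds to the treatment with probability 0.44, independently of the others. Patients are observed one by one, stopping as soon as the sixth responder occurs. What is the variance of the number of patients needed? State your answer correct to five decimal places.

17.35537

Y = total patients until the sixth success; negative binomial with r=6, p=0.44.
Var(Y) = r(1−p)/p² = 6·0.56 / 0.44² = 17.3553719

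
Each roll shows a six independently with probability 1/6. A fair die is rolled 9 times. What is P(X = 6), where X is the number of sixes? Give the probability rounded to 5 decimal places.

X ~ Binomial(n=9, p=0.166667).
P(X=6) = C(9,6) · p^6 · (1−p)^3
= 84 · 2.1433e-05 · 0.5787 = 0.0010419

0.00104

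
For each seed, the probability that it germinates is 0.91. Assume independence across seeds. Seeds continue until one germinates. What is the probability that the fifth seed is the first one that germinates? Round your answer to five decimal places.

0.00006

Geometric (trials to first success), p = 0.91.
P(Y = 5) = (1−p)^4 · p = 6.561e-05 · 0.91 = 0.0000597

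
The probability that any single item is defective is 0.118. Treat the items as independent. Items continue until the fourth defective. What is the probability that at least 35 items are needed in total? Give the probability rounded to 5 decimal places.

0.41868

Needing more than 34 items ⇔ fewer than 4 successes in the first 34. With X ~ Binomial(34, 0.118), P(Y > 34) = P(X ≤ 3).
  k=0: C(34,0)·0.118^0·0.882^34 = 0.0139937
  k=1: C(34,1)·0.118^1·0.882^33 = 0.0636538
  k=2: C(34,2)·0.118^2·0.882^32 = 0.1405146
  k=3: C(34,3)·0.118^3·0.882^31 = 0.2005228
P(X ≤ 3) = 0.4186849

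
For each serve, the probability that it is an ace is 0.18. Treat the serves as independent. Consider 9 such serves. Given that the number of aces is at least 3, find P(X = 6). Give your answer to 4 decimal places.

X ~ Binomial(9, 0.18). Want P(X=6 | X≥3) = P(X=6) / P(X≥3).
P(X=6) = C(9,6)·0.18^6·0.82^3 = 0.001575
P(X≥3) = 1 − 0.167620 − 0.331151 − 0.290767 = 0.210463
Ratio = 0.001575 / 0.210463 = 0.007485

0.0075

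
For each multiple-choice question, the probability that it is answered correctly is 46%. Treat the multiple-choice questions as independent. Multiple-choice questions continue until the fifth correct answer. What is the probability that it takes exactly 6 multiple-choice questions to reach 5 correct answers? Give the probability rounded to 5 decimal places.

Y = trial on which the fifth success occurs; negative binomial, r=5, p=0.46.
P(Y=6) = C(5,4) · p^5 · (1−p)^1
= 5 · 0.020596 · 0.54 = 0.0556100

0.05561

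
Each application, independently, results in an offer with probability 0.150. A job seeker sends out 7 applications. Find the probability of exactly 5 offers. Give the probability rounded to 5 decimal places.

0.00115

X ~ Binomial(n=7, p=0.15).
P(X=5) = C(7,5) · p^5 · (1−p)^2
= 21 · 7.5937e-05 · 0.7225 = 0.0011522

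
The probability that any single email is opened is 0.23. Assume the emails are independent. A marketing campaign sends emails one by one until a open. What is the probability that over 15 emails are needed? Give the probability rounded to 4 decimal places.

0.0198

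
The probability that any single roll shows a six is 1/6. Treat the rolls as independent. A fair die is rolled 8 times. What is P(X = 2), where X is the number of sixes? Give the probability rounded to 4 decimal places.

X ~ Binomial(n=8, p=0.166667).
P(X=2) = C(8,2) · p^2 · (1−p)^6
= 28 · 0.027778 · 0.3349 = 0.260476

0.2605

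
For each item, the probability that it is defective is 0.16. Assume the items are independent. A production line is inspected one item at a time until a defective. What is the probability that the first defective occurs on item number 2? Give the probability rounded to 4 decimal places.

Geometric (trials to first success), p = 0.16.
P(Y = 2) = (1−p)^1 · p = 0.84 · 0.16 = 0.134400

0.1344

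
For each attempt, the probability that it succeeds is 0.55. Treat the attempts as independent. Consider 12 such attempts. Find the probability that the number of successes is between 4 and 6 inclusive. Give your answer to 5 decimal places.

X ~ Binomial(12, 0.55); P(4 ≤ X ≤ 6) = Σ C(12,k) p^k (1−p)^(12−k) over k:
  k=4: C(12,4)·0.55^4·0.45^8 = 0.0761651
  k=5: C(12,5)·0.55^5·0.45^7 = 0.1489451
  k=6: C(12,6)·0.55^6·0.45^6 = 0.2123847
Total = 0.4374949

0.43749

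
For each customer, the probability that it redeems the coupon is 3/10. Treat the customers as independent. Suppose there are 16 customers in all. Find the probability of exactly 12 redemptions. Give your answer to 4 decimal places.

0.0002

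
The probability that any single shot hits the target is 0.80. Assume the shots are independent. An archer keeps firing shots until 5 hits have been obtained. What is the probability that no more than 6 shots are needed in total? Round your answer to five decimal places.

0.65536

Finishing within 6 shots ⇔ at least 5 successes in the first 6. With X ~ Binomial(6, 0.80), P(Y ≤ 6) = 1 − P(X ≤ 4).
  k=0: C(6,0)·0.80^0·0.20^6 = 0.0000640
  k=1: C(6,1)·0.80^1·0.20^5 = 0.0015360
  k=2: C(6,2)·0.80^2·0.20^4 = 0.0153600
  k=3: C(6,3)·0.80^3·0.20^3 = 0.0819200
  k=4: C(6,4)·0.80^4·0.20^2 = 0.2457600
1 − 0.3446400 = 0.6553600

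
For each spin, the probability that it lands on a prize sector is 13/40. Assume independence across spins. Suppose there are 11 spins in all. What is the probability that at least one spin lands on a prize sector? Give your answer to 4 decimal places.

P(at least one) = 1 − P(none) = 1 − (1 − 0.325)^11
= 1 − 0.013254 = 0.986746

0.9867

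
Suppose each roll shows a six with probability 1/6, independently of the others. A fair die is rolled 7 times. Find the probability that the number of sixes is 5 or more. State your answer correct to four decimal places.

X ~ Binomial(7, 0.166667); P(X ≥ 5) = Σ C(7,k) p^k (1−p)^(7−k) over k:
  k=5: C(7,5)·0.166667^5·0.833333^2 = 0.001875
  k=6: C(7,6)·0.166667^6·0.833333^1 = 0.000125
  k=7: C(7,7)·0.166667^7·0.833333^0 = 0.000004
Total = 0.002004

0.0020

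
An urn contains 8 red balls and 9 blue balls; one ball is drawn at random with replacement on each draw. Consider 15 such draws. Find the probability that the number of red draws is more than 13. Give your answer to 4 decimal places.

0.0002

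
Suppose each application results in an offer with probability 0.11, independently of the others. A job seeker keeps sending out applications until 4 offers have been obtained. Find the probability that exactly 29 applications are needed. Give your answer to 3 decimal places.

0.026

Y = trial on which the fourth success occurs; negative binomial, r=4, p=0.11.
P(Y=29) = C(28,3) · p^4 · (1−p)^25
= 3276 · 0.00014641 · 0.054294 = 0.02604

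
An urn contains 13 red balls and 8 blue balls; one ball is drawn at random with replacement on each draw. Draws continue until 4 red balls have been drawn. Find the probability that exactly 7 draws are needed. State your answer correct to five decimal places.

0.16238

Y = trial on which the fourth success occurs; negative binomial, r=4, p=0.619048.
P(Y=7) = C(6,3) · p^4 · (1−p)^3
= 20 · 0.14686 · 0.055286 = 0.1623822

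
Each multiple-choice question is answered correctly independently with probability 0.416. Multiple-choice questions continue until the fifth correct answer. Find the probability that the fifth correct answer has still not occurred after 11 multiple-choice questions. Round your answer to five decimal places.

Needing more than 11 multiple-choice questions ⇔ fewer than 5 successes in the first 11. With X ~ Binomial(11, 0.416), P(Y > 11) = P(X ≤ 4).
  k=0: C(11,0)·0.416^0·0.584^11 = 0.0026949
  k=1: C(11,1)·0.416^1·0.584^10 = 0.0211161
  k=2: C(11,2)·0.416^2·0.584^9 = 0.0752082
  k=3: C(11,3)·0.416^3·0.584^8 = 0.1607188
  k=4: C(11,4)·0.416^4·0.584^7 = 0.2289693
P(X ≤ 4) = 0.4887073

0.48871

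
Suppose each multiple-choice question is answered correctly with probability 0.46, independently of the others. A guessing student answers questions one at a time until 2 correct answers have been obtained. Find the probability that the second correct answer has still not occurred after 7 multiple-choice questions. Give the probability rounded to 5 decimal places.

0.09323

Needing more than 7 multiple-choice questions ⇔ fewer than 2 successes in the first 7. With X ~ Binomial(7, 0.46), P(Y > 7) = P(X ≤ 1).
  k=0: C(7,0)·0.46^0·0.54^7 = 0.0133893
  k=1: C(7,1)·0.46^1·0.54^6 = 0.0798396
P(X ≤ 1) = 0.0932289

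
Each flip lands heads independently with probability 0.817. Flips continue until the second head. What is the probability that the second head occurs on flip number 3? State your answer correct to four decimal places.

0.2443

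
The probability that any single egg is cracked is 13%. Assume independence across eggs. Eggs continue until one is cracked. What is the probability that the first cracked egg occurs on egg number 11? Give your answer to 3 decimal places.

Geometric (trials to first success), p = 0.13.
P(Y = 11) = (1−p)^10 · p = 0.24842 · 0.13 = 0.03230

0.032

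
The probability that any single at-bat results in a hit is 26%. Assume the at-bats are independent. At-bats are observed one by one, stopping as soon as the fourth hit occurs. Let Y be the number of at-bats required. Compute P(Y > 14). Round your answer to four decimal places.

Needing more than 14 at-bats ⇔ fewer than 4 successes in the first 14. With X ~ Binomial(14, 0.26), P(Y > 14) = P(X ≤ 3).
  k=0: C(14,0)·0.26^0·0.74^14 = 0.014765
  k=1: C(14,1)·0.26^1·0.74^13 = 0.072630
  k=2: C(14,2)·0.26^2·0.74^12 = 0.165870
  k=3: C(14,3)·0.26^3·0.74^11 = 0.233115
P(X ≤ 3) = 0.486380

0.4864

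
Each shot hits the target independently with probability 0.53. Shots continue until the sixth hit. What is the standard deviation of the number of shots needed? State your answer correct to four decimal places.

3.1685

Y = total shots until the sixth success; negative binomial with r=6, p=0.53.
SD(Y) = √[r(1−p)/p²] = √(10.039160) = 3.168463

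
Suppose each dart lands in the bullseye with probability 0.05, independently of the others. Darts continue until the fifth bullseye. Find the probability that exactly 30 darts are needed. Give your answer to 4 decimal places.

Y = trial on which the fifth success occurs; negative binomial, r=5, p=0.05.
P(Y=30) = C(29,4) · p^5 · (1−p)^25
= 23751 · 3.125e-07 · 0.27739 = 0.002059

0.0021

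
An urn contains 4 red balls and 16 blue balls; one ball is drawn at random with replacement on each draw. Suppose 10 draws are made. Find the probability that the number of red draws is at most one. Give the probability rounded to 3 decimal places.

0.376

X ~ Binomial(10, 0.20); P(X ≤ 1) = Σ C(10,k) p^k (1−p)^(10−k) over k:
  k=0: C(10,0)·0.20^0·0.80^10 = 0.10737
  k=1: C(10,1)·0.20^1·0.80^9 = 0.26844
Total = 0.37581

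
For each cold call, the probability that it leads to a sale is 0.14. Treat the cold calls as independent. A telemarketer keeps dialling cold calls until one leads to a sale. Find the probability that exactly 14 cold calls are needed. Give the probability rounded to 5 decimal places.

0.01971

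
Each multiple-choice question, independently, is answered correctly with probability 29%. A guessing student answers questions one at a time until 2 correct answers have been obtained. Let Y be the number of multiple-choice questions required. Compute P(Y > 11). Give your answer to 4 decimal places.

Needing more than 11 multiple-choice questions ⇔ fewer than 2 successes in the first 11. With X ~ Binomial(11, 0.29), P(Y > 11) = P(X ≤ 1).
  k=0: C(11,0)·0.29^0·0.71^11 = 0.023112
  k=1: C(11,1)·0.29^1·0.71^10 = 0.103842
P(X ≤ 1) = 0.126954

0.1270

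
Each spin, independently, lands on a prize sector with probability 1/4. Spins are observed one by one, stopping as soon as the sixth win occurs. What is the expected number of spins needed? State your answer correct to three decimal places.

24.000

Y = total spins until the sixth success; negative binomial with r=6, p=0.25.
E[Y] = r / p = 6 / 0.25 = 24.00000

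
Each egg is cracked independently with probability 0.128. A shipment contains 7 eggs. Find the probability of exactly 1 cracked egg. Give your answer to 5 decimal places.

0.39392

X ~ Binomial(n=7, p=0.128).
P(X=1) = C(7,1) · p^1 · (1−p)^6
= 7 · 0.128 · 0.43964 = 0.3939190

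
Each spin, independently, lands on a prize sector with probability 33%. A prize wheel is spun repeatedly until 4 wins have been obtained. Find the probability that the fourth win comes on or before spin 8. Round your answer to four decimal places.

0.2519

Finishing within 8 spins ⇔ at least 4 successes in the first 8. With X ~ Binomial(8, 0.33), P(Y ≤ 8) = 1 − P(X ≤ 3).
  k=0: C(8,0)·0.33^0·0.67^8 = 0.040607
  k=1: C(8,1)·0.33^1·0.67^7 = 0.160003
  k=2: C(8,2)·0.33^2·0.67^6 = 0.275826
  k=3: C(8,3)·0.33^3·0.67^5 = 0.271709
1 − 0.748144 = 0.251856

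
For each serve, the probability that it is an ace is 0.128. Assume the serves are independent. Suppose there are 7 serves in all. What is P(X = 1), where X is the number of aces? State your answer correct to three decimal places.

0.394

X ~ Binomial(n=7, p=0.128).
P(X=1) = C(7,1) · p^1 · (1−p)^6
= 7 · 0.128 · 0.43964 = 0.39392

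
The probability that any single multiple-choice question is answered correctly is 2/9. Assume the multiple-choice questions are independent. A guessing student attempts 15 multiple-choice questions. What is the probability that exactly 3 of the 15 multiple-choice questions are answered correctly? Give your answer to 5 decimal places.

0.24470

X ~ Binomial(n=15, p=0.222222).
P(X=3) = C(15,3) · p^3 · (1−p)^12
= 455 · 0.010974 · 0.049008 = 0.2447035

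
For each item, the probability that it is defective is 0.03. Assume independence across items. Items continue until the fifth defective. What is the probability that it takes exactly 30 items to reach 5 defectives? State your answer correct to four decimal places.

Y = trial on which the fifth success occurs; negative binomial, r=5, p=0.03.
P(Y=30) = C(29,4) · p^5 · (1−p)^25
= 23751 · 2.43e-08 · 0.46697 = 0.000270

0.0003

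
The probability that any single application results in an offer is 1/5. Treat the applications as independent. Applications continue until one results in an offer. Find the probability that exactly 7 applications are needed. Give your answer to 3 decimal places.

0.052

Geometric (trials to first success), p = 0.20.
P(Y = 7) = (1−p)^6 · p = 0.26214 · 0.20 = 0.05243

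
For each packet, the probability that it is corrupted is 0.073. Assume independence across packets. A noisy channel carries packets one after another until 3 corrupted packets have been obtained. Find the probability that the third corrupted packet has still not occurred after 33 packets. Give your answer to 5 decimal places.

0.56335

Needing more than 33 packets ⇔ fewer than 3 successes in the first 33. With X ~ Binomial(33, 0.073), P(Y > 33) = P(X ≤ 2).
  k=0: C(33,0)·0.073^0·0.927^33 = 0.0819655
  k=1: C(33,1)·0.073^1·0.927^32 = 0.2130043
  k=2: C(33,2)·0.073^2·0.927^31 = 0.2683808
P(X ≤ 2) = 0.5633506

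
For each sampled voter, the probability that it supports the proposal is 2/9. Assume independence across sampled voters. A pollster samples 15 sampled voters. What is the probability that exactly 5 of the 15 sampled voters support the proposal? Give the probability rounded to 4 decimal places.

X ~ Binomial(n=15, p=0.222222).
P(X=5) = C(15,5) · p^5 · (1−p)^10
= 3003 · 0.00054192 · 0.081013 = 0.131840

0.1318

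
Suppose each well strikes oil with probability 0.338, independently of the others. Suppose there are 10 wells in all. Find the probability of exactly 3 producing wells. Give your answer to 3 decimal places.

X ~ Binomial(n=10, p=0.338).
P(X=3) = C(10,3) · p^3 · (1−p)^7
= 120 · 0.038614 · 0.055719 = 0.25819

0.258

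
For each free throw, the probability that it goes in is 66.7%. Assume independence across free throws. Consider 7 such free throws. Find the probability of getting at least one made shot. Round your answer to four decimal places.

P(at least one) = 1 − P(none) = 1 − (1 − 0.667)^7
= 1 − 0.000454 = 0.999546

0.9995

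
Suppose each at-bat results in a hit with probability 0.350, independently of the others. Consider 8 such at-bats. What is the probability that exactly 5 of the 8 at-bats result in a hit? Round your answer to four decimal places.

X ~ Binomial(n=8, p=0.35).
P(X=5) = C(8,5) · p^5 · (1−p)^3
= 56 · 0.0052522 · 0.27463 = 0.080773

0.0808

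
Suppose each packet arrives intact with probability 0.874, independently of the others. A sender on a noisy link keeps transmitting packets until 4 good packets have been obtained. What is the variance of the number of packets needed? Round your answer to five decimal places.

0.65979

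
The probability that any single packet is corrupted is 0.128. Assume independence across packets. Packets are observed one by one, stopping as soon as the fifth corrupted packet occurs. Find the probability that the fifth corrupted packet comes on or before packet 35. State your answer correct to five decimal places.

Finishing within 35 packets ⇔ at least 5 successes in the first 35. With X ~ Binomial(35, 0.128), P(Y ≤ 35) = 1 − P(X ≤ 4).
  k=0: C(35,0)·0.128^0·0.872^35 = 0.0082809
  k=1: C(35,1)·0.128^1·0.872^34 = 0.0425440
  k=2: C(35,2)·0.128^2·0.872^33 = 0.1061649
  k=3: C(35,3)·0.128^3·0.872^32 = 0.1714222
  k=4: C(35,4)·0.128^4·0.872^31 = 0.2013031
1 − 0.5297151 = 0.4702849

0.47028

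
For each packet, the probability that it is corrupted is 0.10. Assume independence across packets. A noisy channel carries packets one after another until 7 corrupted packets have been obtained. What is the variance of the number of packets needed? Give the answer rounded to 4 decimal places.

Y = total packets until the seventh success; negative binomial with r=7, p=0.10.
Var(Y) = r(1−p)/p² = 7·0.90 / 0.10² = 630.000000

630.0000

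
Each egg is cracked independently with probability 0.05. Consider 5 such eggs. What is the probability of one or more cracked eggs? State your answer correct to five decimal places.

0.22622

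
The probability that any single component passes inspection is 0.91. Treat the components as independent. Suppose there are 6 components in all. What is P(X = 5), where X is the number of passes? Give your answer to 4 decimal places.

0.3370

X ~ Binomial(n=6, p=0.91).
P(X=5) = C(6,5) · p^5 · (1−p)^1
= 6 · 0.62403 · 0.09 = 0.336977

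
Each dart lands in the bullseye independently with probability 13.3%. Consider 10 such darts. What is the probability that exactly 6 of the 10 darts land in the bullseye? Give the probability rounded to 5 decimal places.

0.00066

X ~ Binomial(n=10, p=0.133).
P(X=6) = C(10,6) · p^6 · (1−p)^4
= 210 · 5.5349e-06 · 0.56504 = 0.0006568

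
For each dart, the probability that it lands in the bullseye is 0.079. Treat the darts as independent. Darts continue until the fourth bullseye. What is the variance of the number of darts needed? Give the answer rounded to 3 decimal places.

590.290

Y = total darts until the fourth success; negative binomial with r=4, p=0.079.
Var(Y) = r(1−p)/p² = 4·0.921 / 0.079² = 590.29002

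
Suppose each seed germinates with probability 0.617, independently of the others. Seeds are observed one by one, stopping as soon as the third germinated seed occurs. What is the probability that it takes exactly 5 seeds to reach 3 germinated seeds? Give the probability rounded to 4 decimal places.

Y = trial on which the third success occurs; negative binomial, r=3, p=0.617.
P(Y=5) = C(4,2) · p^3 · (1−p)^2
= 6 · 0.23489 · 0.14669 = 0.206730

0.2067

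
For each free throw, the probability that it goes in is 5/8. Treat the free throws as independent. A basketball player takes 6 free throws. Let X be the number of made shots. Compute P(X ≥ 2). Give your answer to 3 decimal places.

0.969

X ~ Binomial(6, 0.625); P(X ≥ 2) = Σ C(6,k) p^k (1−p)^(6−k) over k:
  k=2: C(6,2)·0.625^2·0.375^4 = 0.11587
  k=3: C(6,3)·0.625^3·0.375^3 = 0.25749
  k=4: C(6,4)·0.625^4·0.375^2 = 0.32187
  k=5: C(6,5)·0.625^5·0.375^1 = 0.21458
  k=6: C(6,6)·0.625^6·0.375^0 = 0.05960
Total = 0.96941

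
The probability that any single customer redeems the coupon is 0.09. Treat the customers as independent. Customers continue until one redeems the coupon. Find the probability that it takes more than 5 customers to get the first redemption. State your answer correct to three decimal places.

Y = number of customers to the first success; geometric, p = 0.09.
P(Y > 5) = P(first 5 all fail) = (1−p)^5 = 0.62403

0.624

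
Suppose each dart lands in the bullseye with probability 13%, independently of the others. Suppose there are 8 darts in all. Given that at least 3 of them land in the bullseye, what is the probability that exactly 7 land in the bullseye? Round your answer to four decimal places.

X ~ Binomial(8, 0.13). Want P(X=7 | X≥3) = P(X=7) / P(X≥3).
P(X=7) = C(8,7)·0.13^7·0.87^1 = 0.000004
P(X≥3) = 1 − 0.328212 − 0.392345 − 0.205192 = 0.074251
Ratio = 0.000004 / 0.074251 = 0.000059

0.0001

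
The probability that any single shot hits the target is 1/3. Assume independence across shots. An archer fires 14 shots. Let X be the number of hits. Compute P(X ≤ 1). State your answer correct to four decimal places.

0.0274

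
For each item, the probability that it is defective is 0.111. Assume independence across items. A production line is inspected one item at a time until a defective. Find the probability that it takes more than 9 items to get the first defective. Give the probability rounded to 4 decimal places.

0.3468

Y = number of items to the first success; geometric, p = 0.111.
P(Y > 9) = P(first 9 all fail) = (1−p)^9 = 0.346829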